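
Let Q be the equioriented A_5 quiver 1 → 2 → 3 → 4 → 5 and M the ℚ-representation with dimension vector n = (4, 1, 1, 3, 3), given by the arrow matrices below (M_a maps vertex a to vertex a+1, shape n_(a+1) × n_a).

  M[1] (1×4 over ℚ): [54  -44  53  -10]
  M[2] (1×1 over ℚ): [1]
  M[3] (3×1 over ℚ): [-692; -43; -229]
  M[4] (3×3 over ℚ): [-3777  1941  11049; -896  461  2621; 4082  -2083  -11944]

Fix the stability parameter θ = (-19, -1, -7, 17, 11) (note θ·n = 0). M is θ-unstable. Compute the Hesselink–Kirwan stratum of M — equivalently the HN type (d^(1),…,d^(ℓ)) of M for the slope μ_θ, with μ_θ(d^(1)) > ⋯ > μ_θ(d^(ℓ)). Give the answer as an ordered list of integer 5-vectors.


Barcode: M ≅ I[1,1]^3, I[1,5], I[4,5]^2. HN layers by μ_θ (3 steps, strictly decreasing):
  μ^(1)=14; μ^(2)=-4; μ^(3)=-19

((0, 0, 0, 3, 3); (0, 1, 1, 0, 0); (4, 0, 0, 0, 0))


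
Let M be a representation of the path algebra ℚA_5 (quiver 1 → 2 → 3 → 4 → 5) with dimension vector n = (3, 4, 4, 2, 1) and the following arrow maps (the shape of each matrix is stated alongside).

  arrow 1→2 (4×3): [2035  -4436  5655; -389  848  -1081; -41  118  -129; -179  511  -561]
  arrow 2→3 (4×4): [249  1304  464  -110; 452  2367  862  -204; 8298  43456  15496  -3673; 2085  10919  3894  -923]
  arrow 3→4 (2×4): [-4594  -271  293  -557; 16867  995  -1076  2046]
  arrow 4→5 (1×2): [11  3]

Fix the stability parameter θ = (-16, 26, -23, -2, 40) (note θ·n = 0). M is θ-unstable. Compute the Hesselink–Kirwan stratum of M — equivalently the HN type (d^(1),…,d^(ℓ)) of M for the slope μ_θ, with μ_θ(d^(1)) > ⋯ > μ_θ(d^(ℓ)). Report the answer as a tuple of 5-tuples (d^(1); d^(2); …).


Interval decomposition of M: I[1,1], I[1,4], I[1,5], I[2,2], I[2,3], I[3,3].
HN type (ℓ=6): μ^(1)=40; μ^(2)=26; μ^(3)=3/2; μ^(4)=1/3; μ^(5)=-16; μ^(6)=-23

((0, 0, 0, 0, 1); (0, 1, 0, 0, 0); (0, 1, 1, 0, 0); (0, 2, 2, 2, 0); (3, 0, 0, 0, 0); (0, 0, 1, 0, 0))


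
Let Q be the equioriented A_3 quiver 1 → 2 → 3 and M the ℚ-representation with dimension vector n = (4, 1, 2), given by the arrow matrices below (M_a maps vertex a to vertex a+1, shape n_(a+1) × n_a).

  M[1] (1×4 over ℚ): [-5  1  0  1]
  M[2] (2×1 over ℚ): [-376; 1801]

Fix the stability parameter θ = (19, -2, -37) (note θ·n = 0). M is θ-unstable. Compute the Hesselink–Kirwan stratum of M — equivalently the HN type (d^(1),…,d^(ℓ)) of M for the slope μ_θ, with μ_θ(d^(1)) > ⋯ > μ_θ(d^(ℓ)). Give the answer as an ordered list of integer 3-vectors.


Barcode: M ≅ I[1,1]^3, I[1,3], I[3,3]. HN layers by μ_θ (3 steps, strictly decreasing):
  μ^(1)=19; μ^(2)=-20/3; μ^(3)=-37

((3, 0, 0); (1, 1, 1); (0, 0, 1))


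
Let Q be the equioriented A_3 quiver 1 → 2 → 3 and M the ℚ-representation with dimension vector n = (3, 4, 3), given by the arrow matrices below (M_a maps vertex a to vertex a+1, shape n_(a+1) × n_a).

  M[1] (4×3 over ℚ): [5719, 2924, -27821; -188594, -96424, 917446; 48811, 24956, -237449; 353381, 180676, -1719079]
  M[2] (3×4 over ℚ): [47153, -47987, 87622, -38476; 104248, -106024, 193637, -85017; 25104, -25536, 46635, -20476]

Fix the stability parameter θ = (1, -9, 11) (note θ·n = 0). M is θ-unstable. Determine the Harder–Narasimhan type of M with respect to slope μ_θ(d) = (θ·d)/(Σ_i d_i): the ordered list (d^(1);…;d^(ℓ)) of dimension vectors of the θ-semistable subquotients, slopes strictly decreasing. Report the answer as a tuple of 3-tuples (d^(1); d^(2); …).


Barcode: M ≅ I[1,1]^2, I[1,3], I[2,2], I[2,3]^2. HN layers by μ_θ (4 steps, strictly decreasing):
  μ^(1)=11; μ^(2)=1; μ^(3)=-4; μ^(4)=-9

((0, 0, 3); (2, 0, 0); (1, 1, 0); (0, 3, 0))


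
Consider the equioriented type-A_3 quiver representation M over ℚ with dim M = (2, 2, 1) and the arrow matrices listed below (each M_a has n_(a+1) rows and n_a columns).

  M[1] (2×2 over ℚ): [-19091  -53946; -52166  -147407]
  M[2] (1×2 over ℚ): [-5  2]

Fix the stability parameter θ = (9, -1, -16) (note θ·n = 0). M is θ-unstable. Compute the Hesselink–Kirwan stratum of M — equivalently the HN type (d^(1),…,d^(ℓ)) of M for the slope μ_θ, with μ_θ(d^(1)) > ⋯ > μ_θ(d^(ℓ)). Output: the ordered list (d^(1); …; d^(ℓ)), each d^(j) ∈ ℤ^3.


Interval decomposition of M: I[1,2], I[1,3].
HN type (ℓ=2): μ^(1)=4; μ^(2)=-8/3

((1, 1, 0); (1, 1, 1))


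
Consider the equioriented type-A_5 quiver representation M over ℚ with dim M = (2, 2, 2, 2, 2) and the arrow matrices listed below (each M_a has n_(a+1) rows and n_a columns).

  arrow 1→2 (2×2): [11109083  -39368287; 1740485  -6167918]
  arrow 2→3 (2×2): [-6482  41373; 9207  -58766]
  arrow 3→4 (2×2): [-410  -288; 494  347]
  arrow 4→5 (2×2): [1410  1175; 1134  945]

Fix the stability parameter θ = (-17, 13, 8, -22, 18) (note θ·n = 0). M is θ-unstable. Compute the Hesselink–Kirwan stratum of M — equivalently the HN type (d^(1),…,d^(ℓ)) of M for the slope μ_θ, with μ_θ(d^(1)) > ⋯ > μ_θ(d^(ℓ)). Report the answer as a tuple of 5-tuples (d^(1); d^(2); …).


Barcode: M ≅ I[1,4], I[1,5], I[5,5]. HN layers by μ_θ (3 steps, strictly decreasing):
  μ^(1)=18; μ^(2)=-1/3; μ^(3)=-17

((0, 0, 0, 0, 2); (0, 2, 2, 2, 0); (2, 0, 0, 0, 0))


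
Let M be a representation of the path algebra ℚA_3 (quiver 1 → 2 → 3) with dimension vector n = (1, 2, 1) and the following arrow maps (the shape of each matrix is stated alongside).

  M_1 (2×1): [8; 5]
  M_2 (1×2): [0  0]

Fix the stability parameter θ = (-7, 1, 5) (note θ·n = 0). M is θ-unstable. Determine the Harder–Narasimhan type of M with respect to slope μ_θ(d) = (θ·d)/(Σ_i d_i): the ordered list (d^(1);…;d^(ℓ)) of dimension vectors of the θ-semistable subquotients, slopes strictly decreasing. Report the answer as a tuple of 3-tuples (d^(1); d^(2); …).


Interval decomposition of M: I[1,2], I[2,2], I[3,3].
HN type (ℓ=3): μ^(1)=5; μ^(2)=1; μ^(3)=-7

((0, 0, 1); (0, 2, 0); (1, 0, 0))


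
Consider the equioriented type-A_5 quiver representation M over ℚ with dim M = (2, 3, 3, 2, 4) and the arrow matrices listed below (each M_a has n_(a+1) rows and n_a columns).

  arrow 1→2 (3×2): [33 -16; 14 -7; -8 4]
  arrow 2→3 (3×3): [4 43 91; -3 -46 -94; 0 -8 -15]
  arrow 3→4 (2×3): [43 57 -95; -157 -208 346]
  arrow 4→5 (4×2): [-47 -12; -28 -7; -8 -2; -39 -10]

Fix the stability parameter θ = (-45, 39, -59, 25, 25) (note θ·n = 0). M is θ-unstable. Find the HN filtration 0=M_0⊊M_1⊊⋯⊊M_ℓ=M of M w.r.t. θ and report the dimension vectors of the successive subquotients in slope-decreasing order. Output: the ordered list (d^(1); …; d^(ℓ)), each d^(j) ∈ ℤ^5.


Barcode: M ≅ I[1,5]^2, I[2,3], I[5,5]^2. HN layers by μ_θ (3 steps, strictly decreasing):
  μ^(1)=25; μ^(2)=-10; μ^(3)=-45

((0, 0, 0, 2, 4); (0, 3, 3, 0, 0); (2, 0, 0, 0, 0))


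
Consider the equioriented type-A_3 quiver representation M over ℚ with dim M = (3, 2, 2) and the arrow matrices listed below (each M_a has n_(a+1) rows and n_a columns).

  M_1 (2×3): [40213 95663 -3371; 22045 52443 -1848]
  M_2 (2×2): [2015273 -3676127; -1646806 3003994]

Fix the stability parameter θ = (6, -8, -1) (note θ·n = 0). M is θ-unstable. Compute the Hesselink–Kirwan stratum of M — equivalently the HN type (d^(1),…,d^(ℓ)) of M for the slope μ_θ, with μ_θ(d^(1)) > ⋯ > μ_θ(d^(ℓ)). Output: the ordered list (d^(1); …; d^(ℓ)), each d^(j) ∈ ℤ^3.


Interval decomposition of M: I[1,1], I[1,2], I[1,3], I[3,3].
HN type (ℓ=2): μ^(1)=6; μ^(2)=-1

((1, 0, 0); (2, 2, 2))


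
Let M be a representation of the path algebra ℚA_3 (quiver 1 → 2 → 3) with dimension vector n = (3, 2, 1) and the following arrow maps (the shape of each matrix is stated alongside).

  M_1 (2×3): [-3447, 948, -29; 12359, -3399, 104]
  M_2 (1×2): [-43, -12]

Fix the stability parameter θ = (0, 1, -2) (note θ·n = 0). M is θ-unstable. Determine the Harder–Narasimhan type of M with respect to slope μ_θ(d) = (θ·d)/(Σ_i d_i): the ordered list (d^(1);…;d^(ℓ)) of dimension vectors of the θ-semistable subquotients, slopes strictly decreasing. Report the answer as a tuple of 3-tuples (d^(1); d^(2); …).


Interval decomposition of M: I[1,1], I[1,2], I[1,3].
HN type (ℓ=3): μ^(1)=1; μ^(2)=0; μ^(3)=-1/3

((0, 1, 0); (2, 0, 0); (1, 1, 1))


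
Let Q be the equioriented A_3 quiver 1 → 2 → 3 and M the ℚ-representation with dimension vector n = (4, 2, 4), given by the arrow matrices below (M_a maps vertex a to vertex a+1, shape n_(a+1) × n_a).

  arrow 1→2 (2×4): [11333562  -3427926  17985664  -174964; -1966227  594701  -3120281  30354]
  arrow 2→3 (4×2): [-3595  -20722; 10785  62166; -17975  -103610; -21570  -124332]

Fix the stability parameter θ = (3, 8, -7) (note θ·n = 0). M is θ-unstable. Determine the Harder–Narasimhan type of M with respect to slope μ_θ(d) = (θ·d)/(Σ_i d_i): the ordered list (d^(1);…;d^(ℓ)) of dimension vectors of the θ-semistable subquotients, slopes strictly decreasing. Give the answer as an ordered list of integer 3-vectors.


Interval decomposition of M: I[1,1]^2, I[1,2], I[1,3], I[3,3]^3.
HN type (ℓ=4): μ^(1)=8; μ^(2)=3; μ^(3)=4/3; μ^(4)=-7

((0, 1, 0); (3, 0, 0); (1, 1, 1); (0, 0, 3))


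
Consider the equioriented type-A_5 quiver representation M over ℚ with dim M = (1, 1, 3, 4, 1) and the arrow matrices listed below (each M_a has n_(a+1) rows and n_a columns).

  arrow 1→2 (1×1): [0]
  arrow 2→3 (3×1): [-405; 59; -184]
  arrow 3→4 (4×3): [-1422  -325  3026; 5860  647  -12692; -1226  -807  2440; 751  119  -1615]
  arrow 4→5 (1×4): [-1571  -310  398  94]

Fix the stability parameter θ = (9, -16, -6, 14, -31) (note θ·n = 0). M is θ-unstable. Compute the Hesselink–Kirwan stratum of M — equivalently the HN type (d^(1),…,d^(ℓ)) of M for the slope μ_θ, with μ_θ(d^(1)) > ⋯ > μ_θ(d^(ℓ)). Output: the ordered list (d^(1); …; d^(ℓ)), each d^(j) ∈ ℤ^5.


Via rank(M_{q-1}∘⋯∘M_p): M ≅ I[1,1], I[2,5], I[3,4]^2, I[4,4].
μ_θ-semistable layers: μ^(1)=14; μ^(2)=9; μ^(3)=-6; μ^(4)=-23/3; μ^(5)=-16

((0, 0, 0, 3, 0); (1, 0, 0, 0, 0); (0, 0, 2, 0, 0); (0, 0, 1, 1, 1); (0, 1, 0, 0, 0))


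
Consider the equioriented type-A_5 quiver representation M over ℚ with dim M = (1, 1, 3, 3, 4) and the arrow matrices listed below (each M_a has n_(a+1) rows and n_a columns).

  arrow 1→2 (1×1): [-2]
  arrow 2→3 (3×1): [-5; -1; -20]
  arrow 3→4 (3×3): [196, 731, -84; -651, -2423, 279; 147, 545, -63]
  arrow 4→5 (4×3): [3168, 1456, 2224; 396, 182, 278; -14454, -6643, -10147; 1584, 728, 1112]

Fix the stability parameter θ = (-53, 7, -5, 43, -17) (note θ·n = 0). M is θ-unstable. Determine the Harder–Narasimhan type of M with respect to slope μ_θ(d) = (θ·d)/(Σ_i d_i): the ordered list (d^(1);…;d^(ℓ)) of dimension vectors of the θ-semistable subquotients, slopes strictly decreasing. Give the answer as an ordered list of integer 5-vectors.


Interval decomposition of M: I[1,4], I[3,3], I[3,4], I[4,5], I[5,5]^3.
HN type (ℓ=6): μ^(1)=43; μ^(2)=13; μ^(3)=1; μ^(4)=-5; μ^(5)=-17; μ^(6)=-53

((0, 0, 0, 2, 0); (0, 0, 0, 1, 1); (0, 1, 1, 0, 0); (0, 0, 2, 0, 0); (0, 0, 0, 0, 3); (1, 0, 0, 0, 0))


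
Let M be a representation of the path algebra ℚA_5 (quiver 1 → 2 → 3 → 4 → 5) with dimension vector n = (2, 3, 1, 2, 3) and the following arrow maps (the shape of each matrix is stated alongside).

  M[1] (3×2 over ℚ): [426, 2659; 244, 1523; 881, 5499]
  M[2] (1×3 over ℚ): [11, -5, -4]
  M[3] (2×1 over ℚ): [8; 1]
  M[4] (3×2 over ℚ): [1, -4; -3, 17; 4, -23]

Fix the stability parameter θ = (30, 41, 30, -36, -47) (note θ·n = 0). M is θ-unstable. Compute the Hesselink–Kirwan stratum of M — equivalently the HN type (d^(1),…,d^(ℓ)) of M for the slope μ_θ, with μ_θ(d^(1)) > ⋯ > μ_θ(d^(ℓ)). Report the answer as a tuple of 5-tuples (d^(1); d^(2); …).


Barcode: M ≅ I[1,2], I[1,5], I[2,2], I[4,5], I[5,5]. HN layers by μ_θ (5 steps, strictly decreasing):
  μ^(1)=41; μ^(2)=30; μ^(3)=18/5; μ^(4)=-83/2; μ^(5)=-47

((0, 2, 0, 0, 0); (1, 0, 0, 0, 0); (1, 1, 1, 1, 1); (0, 0, 0, 1, 1); (0, 0, 0, 0, 1))


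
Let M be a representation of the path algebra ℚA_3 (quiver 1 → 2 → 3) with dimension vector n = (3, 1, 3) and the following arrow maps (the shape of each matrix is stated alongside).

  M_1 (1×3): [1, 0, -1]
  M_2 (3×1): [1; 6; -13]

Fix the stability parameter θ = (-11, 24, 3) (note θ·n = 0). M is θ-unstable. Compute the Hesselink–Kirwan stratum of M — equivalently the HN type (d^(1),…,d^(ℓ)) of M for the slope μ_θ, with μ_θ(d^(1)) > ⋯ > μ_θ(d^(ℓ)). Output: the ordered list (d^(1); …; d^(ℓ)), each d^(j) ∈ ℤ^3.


Via rank(M_{q-1}∘⋯∘M_p): M ≅ I[1,1]^2, I[1,3], I[3,3]^2.
μ_θ-semistable layers: μ^(1)=27/2; μ^(2)=3; μ^(3)=-11

((0, 1, 1); (0, 0, 2); (3, 0, 0))


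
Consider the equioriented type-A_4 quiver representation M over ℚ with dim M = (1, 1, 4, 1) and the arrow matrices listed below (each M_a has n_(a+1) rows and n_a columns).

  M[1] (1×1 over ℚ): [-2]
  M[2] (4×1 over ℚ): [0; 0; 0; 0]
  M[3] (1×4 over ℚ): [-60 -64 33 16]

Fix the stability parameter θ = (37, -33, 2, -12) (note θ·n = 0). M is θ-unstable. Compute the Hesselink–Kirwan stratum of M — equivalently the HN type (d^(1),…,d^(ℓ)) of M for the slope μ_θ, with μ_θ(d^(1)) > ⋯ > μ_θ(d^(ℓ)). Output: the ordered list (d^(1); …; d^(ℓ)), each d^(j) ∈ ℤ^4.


Interval decomposition of M: I[1,2], I[3,3]^3, I[3,4].
HN type (ℓ=2): μ^(1)=2; μ^(2)=-5

((1, 1, 3, 0); (0, 0, 1, 1))


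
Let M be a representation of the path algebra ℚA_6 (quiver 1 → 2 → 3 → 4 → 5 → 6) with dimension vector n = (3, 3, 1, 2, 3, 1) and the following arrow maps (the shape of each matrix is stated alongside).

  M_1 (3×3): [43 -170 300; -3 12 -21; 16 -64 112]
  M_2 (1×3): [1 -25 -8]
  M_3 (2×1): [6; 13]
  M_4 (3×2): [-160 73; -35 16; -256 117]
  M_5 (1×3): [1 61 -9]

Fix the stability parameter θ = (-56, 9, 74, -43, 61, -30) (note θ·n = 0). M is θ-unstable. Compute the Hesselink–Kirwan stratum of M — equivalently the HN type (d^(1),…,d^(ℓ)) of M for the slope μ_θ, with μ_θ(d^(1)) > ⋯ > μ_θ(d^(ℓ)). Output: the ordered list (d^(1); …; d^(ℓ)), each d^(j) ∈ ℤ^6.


Via rank(M_{q-1}∘⋯∘M_p): M ≅ I[1,1], I[1,2], I[1,6], I[2,2], I[4,5], I[5,5].
μ_θ-semistable layers: μ^(1)=61; μ^(2)=31/2; μ^(3)=9; μ^(4)=-43; μ^(5)=-56

((0, 0, 0, 0, 2, 0); (0, 0, 1, 1, 1, 1); (0, 3, 0, 0, 0, 0); (0, 0, 0, 1, 0, 0); (3, 0, 0, 0, 0, 0))


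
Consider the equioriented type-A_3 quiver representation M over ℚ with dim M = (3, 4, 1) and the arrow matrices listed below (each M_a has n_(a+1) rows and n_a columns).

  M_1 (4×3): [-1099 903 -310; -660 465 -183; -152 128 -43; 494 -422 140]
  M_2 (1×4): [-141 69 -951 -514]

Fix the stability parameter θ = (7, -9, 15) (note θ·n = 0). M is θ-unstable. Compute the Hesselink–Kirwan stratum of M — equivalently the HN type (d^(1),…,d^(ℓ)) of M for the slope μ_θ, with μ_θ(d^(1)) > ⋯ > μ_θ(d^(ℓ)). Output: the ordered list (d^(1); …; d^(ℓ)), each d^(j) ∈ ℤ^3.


Via rank(M_{q-1}∘⋯∘M_p): M ≅ I[1,2]^2, I[1,3], I[2,2].
μ_θ-semistable layers: μ^(1)=15; μ^(2)=-1; μ^(3)=-9

((0, 0, 1); (3, 3, 0); (0, 1, 0))


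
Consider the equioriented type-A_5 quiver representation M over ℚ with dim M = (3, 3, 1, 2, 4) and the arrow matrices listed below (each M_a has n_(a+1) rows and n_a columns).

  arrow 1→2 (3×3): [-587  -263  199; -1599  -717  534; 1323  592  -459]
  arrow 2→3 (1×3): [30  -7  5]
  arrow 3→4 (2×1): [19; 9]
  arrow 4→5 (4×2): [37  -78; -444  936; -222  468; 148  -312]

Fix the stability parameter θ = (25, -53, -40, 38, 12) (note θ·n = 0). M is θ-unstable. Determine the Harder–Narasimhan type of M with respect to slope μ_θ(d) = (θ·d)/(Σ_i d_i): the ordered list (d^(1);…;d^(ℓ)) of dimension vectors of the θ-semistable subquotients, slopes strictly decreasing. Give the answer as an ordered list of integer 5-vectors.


Interval decomposition of M: I[1,2]^2, I[1,5], I[4,4], I[5,5]^3.
HN type (ℓ=5): μ^(1)=38; μ^(2)=25; μ^(3)=12; μ^(4)=-14; μ^(5)=-68/3

((0, 0, 0, 1, 0); (0, 0, 0, 1, 1); (0, 0, 0, 0, 3); (2, 2, 0, 0, 0); (1, 1, 1, 0, 0))


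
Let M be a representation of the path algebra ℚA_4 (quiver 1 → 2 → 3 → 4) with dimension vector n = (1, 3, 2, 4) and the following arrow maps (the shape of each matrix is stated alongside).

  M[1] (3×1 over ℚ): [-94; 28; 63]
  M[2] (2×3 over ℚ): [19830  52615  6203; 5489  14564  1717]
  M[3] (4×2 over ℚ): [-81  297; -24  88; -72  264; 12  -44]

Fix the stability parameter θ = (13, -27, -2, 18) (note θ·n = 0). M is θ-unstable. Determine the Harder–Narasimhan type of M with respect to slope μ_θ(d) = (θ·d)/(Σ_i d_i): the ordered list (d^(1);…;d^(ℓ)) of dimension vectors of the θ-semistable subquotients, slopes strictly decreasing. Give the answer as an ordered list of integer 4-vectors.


Interval decomposition of M: I[1,3], I[2,2], I[2,4], I[4,4]^3.
HN type (ℓ=4): μ^(1)=18; μ^(2)=-2; μ^(3)=-7; μ^(4)=-27

((0, 0, 0, 4); (0, 0, 2, 0); (1, 1, 0, 0); (0, 2, 0, 0))


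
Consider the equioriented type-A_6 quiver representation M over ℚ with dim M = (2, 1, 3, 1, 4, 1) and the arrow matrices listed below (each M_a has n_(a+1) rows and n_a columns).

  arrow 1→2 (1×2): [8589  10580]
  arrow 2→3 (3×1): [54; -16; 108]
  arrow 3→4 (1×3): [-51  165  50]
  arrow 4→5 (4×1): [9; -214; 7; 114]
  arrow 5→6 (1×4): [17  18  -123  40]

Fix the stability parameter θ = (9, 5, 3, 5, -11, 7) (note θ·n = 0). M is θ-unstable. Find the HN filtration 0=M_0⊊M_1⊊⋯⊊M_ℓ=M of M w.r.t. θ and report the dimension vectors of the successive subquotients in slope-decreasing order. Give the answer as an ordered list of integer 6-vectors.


Interval decomposition of M: I[1,1], I[1,5], I[3,3]^2, I[5,5]^2, I[5,6].
HN type (ℓ=5): μ^(1)=9; μ^(2)=7; μ^(3)=3; μ^(4)=11/5; μ^(5)=-11

((1, 0, 0, 0, 0, 0); (0, 0, 0, 0, 0, 1); (0, 0, 2, 0, 0, 0); (1, 1, 1, 1, 1, 0); (0, 0, 0, 0, 3, 0))


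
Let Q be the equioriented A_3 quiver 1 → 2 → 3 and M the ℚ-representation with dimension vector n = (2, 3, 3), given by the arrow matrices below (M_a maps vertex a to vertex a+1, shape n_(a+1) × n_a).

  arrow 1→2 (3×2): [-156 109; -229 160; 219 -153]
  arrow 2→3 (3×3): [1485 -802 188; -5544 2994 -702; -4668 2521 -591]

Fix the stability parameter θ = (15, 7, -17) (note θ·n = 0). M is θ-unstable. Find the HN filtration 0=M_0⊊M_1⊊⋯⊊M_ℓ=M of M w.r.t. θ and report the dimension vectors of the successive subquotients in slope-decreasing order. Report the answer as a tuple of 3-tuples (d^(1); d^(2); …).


Barcode: M ≅ I[1,2], I[1,3], I[2,3], I[3,3]. HN layers by μ_θ (4 steps, strictly decreasing):
  μ^(1)=11; μ^(2)=5/3; μ^(3)=-5; μ^(4)=-17

((1, 1, 0); (1, 1, 1); (0, 1, 1); (0, 0, 1))


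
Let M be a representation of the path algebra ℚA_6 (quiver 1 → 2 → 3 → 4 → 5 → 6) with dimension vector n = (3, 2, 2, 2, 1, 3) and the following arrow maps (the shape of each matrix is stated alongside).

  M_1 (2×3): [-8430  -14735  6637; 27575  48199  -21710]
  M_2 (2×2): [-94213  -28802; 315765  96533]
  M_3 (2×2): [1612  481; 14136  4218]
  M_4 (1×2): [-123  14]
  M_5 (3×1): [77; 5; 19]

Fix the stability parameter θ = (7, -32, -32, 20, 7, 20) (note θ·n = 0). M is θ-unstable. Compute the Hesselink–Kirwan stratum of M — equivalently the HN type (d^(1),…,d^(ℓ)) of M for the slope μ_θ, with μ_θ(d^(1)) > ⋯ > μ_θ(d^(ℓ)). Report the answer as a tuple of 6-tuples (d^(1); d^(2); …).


Via rank(M_{q-1}∘⋯∘M_p): M ≅ I[1,1], I[1,3], I[1,6], I[4,4], I[6,6]^2.
μ_θ-semistable layers: μ^(1)=20; μ^(2)=27/2; μ^(3)=7; μ^(4)=-19

((0, 0, 0, 1, 0, 3); (0, 0, 0, 1, 1, 0); (1, 0, 0, 0, 0, 0); (2, 2, 2, 0, 0, 0))


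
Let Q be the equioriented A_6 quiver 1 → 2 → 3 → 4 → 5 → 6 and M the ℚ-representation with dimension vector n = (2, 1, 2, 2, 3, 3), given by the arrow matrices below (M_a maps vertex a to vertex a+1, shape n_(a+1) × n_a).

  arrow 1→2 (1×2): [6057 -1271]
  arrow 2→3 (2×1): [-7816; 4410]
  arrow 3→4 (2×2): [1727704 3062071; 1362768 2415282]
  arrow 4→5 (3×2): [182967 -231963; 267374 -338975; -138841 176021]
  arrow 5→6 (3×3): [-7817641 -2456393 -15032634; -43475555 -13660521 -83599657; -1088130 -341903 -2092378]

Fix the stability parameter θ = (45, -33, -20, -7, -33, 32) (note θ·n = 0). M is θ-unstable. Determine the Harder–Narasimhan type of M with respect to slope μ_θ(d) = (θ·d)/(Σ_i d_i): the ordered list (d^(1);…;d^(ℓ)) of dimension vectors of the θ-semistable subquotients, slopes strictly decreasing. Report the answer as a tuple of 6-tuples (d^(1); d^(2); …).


Via rank(M_{q-1}∘⋯∘M_p): M ≅ I[1,1], I[1,6], I[3,3], I[4,6], I[5,6].
μ_θ-semistable layers: μ^(1)=45; μ^(2)=32; μ^(3)=-48/5; μ^(4)=-20; μ^(5)=-33

((1, 0, 0, 0, 0, 0); (0, 0, 0, 0, 0, 3); (1, 1, 1, 1, 1, 0); (0, 0, 1, 1, 1, 0); (0, 0, 0, 0, 1, 0))


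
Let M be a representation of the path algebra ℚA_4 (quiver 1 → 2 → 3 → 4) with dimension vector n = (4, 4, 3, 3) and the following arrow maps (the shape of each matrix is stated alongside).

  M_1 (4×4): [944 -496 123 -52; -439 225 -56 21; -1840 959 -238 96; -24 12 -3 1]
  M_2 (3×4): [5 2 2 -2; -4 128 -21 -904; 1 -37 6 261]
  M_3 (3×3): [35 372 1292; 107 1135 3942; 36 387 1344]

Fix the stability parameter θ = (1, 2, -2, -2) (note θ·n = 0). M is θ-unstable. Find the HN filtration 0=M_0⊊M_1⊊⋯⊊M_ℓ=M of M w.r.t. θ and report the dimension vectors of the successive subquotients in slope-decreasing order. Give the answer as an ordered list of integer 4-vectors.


Via rank(M_{q-1}∘⋯∘M_p): M ≅ I[1,2], I[1,4]^3.
μ_θ-semistable layers: μ^(1)=2; μ^(2)=1; μ^(3)=-1/4

((0, 1, 0, 0); (1, 0, 0, 0); (3, 3, 3, 3))


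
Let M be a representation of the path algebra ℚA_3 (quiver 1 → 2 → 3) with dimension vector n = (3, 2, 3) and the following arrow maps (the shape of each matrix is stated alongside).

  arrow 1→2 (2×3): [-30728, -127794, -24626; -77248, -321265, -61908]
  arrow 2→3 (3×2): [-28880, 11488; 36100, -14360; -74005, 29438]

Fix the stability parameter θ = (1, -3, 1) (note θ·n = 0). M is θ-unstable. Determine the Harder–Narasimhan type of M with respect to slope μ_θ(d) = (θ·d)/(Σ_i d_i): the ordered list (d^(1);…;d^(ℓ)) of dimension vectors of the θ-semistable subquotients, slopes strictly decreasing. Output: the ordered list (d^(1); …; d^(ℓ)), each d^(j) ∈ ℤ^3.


Barcode: M ≅ I[1,1], I[1,2], I[1,3], I[3,3]^2. HN layers by μ_θ (2 steps, strictly decreasing):
  μ^(1)=1; μ^(2)=-1

((1, 0, 3); (2, 2, 0))


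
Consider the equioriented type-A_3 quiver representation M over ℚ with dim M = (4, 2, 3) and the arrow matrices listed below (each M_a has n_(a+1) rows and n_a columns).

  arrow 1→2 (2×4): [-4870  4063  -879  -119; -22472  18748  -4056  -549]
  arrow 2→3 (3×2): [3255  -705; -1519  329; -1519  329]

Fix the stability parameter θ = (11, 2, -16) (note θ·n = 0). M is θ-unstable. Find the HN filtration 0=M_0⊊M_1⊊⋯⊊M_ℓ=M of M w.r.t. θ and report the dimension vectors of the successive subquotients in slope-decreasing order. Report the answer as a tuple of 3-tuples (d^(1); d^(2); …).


Via rank(M_{q-1}∘⋯∘M_p): M ≅ I[1,1]^2, I[1,2], I[1,3], I[3,3]^2.
μ_θ-semistable layers: μ^(1)=11; μ^(2)=13/2; μ^(3)=-1; μ^(4)=-16

((2, 0, 0); (1, 1, 0); (1, 1, 1); (0, 0, 2))


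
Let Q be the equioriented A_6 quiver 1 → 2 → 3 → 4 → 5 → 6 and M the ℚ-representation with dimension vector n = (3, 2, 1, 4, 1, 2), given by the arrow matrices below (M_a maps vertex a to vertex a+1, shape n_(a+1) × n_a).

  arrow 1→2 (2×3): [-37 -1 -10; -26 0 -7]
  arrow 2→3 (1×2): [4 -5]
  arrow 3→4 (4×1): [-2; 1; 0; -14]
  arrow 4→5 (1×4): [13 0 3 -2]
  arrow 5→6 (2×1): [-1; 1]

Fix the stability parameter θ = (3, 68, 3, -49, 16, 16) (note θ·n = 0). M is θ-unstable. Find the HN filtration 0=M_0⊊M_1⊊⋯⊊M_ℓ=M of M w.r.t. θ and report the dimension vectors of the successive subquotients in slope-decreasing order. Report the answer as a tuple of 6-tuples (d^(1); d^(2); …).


Barcode: M ≅ I[1,1], I[1,2], I[1,6], I[4,4]^3, I[6,6]. HN layers by μ_θ (5 steps, strictly decreasing):
  μ^(1)=68; μ^(2)=16; μ^(3)=22/3; μ^(4)=3; μ^(5)=-49

((0, 1, 0, 0, 0, 0); (0, 0, 0, 0, 1, 2); (0, 1, 1, 1, 0, 0); (3, 0, 0, 0, 0, 0); (0, 0, 0, 3, 0, 0))


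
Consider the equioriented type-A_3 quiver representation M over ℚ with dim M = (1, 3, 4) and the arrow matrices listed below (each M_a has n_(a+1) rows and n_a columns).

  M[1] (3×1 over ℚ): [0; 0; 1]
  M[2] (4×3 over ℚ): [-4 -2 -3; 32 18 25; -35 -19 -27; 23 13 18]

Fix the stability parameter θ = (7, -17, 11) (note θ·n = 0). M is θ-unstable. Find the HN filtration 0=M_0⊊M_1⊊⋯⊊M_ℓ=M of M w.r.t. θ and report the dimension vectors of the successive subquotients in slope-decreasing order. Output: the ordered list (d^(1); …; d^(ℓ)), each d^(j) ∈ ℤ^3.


Interval decomposition of M: I[1,3], I[2,2], I[2,3], I[3,3]^2.
HN type (ℓ=3): μ^(1)=11; μ^(2)=-5; μ^(3)=-17

((0, 0, 4); (1, 1, 0); (0, 2, 0))


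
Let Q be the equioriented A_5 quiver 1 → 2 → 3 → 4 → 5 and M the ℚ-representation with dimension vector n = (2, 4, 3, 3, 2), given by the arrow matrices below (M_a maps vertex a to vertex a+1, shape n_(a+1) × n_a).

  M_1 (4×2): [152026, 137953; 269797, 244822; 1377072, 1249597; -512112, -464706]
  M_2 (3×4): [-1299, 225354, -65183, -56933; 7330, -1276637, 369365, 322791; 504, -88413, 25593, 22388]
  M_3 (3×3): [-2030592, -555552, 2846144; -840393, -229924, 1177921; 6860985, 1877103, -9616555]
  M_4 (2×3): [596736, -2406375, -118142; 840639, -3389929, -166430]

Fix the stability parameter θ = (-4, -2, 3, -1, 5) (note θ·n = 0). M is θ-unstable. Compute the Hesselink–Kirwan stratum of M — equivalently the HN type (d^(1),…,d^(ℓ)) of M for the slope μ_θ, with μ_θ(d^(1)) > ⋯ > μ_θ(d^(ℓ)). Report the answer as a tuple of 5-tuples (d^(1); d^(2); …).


Barcode: M ≅ I[1,3], I[1,5], I[2,2], I[2,5], I[4,4]. HN layers by μ_θ (6 steps, strictly decreasing):
  μ^(1)=5; μ^(2)=3; μ^(3)=1; μ^(4)=-1; μ^(5)=-2; μ^(6)=-4

((0, 0, 0, 0, 2); (0, 0, 1, 0, 0); (0, 0, 2, 2, 0); (0, 0, 0, 1, 0); (0, 4, 0, 0, 0); (2, 0, 0, 0, 0))


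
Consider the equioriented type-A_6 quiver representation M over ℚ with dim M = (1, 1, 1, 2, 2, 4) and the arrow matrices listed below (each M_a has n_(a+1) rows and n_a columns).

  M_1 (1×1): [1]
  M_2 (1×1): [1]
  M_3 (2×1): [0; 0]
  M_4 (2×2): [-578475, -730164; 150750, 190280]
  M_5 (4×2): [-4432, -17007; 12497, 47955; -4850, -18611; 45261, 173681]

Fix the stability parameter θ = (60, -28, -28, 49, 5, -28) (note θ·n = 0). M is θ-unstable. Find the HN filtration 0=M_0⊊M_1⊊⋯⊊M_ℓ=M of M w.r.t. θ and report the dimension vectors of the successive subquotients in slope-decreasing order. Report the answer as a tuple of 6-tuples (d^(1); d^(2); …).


Interval decomposition of M: I[1,3], I[4,4], I[4,6], I[5,6], I[6,6]^2.
HN type (ℓ=5): μ^(1)=49; μ^(2)=26/3; μ^(3)=4/3; μ^(4)=-23/2; μ^(5)=-28

((0, 0, 0, 1, 0, 0); (0, 0, 0, 1, 1, 1); (1, 1, 1, 0, 0, 0); (0, 0, 0, 0, 1, 1); (0, 0, 0, 0, 0, 2))


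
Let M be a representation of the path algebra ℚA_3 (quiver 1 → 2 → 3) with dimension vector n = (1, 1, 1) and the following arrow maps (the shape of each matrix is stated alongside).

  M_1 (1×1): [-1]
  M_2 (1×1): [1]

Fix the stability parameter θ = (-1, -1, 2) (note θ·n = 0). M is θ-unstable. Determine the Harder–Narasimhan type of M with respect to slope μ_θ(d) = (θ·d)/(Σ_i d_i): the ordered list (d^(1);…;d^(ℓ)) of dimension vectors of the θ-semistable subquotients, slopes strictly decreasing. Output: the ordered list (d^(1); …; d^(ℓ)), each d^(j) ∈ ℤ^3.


Interval decomposition of M: I[1,3].
HN type (ℓ=2): μ^(1)=2; μ^(2)=-1

((0, 0, 1); (1, 1, 0))


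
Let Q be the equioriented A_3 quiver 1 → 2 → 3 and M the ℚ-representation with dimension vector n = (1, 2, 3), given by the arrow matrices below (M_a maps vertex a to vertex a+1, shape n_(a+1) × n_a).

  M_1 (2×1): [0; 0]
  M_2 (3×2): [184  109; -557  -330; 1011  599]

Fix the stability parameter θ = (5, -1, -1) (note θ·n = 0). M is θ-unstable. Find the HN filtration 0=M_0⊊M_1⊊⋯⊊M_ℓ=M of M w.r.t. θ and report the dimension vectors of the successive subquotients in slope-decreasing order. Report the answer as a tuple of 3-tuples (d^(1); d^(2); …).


Interval decomposition of M: I[1,1], I[2,3]^2, I[3,3].
HN type (ℓ=2): μ^(1)=5; μ^(2)=-1

((1, 0, 0); (0, 2, 3))


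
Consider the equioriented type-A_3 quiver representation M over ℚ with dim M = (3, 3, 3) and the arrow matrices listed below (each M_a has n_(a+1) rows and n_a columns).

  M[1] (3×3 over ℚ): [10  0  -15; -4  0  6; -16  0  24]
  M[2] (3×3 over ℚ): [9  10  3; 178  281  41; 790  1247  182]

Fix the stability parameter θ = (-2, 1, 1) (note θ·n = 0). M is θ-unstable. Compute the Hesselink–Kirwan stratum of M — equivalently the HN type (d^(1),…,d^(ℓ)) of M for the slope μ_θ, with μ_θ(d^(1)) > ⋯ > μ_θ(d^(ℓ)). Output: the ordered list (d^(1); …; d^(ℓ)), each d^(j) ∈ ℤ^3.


Interval decomposition of M: I[1,1]^2, I[1,3], I[2,3]^2.
HN type (ℓ=2): μ^(1)=1; μ^(2)=-2

((0, 3, 3); (3, 0, 0))


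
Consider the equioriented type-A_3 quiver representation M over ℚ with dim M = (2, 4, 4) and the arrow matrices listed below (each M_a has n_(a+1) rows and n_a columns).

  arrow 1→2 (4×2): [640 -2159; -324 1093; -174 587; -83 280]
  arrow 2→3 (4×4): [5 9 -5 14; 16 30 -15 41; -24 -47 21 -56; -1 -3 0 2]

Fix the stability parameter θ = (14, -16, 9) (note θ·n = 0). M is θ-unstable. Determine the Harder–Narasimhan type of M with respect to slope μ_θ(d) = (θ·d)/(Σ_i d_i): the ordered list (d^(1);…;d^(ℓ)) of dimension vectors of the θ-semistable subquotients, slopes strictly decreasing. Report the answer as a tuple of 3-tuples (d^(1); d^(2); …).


Via rank(M_{q-1}∘⋯∘M_p): M ≅ I[1,3]^2, I[2,3]^2.
μ_θ-semistable layers: μ^(1)=9; μ^(2)=-1; μ^(3)=-16

((0, 0, 4); (2, 2, 0); (0, 2, 0))


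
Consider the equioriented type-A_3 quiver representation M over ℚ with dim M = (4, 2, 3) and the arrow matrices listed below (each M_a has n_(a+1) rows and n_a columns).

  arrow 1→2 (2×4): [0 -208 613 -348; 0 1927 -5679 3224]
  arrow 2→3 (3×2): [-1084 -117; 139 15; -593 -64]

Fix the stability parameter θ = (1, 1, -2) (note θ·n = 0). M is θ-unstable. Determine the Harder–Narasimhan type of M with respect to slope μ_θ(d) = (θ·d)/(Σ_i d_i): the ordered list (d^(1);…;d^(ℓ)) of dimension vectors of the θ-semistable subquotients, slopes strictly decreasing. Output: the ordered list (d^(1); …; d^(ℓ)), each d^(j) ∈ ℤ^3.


Interval decomposition of M: I[1,1]^2, I[1,3]^2, I[3,3].
HN type (ℓ=3): μ^(1)=1; μ^(2)=0; μ^(3)=-2

((2, 0, 0); (2, 2, 2); (0, 0, 1))


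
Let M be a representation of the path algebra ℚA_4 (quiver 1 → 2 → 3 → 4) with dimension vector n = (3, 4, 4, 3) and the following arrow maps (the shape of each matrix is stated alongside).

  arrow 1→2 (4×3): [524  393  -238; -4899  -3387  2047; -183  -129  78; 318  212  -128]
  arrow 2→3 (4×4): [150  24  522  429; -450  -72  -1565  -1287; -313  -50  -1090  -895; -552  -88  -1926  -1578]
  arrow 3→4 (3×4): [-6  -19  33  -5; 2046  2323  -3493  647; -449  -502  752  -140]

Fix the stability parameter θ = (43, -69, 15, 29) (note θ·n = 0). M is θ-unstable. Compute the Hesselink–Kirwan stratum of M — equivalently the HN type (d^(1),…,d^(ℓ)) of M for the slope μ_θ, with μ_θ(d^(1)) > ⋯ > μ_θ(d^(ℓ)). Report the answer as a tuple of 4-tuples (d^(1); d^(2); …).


Barcode: M ≅ I[1,2], I[1,4]^2, I[2,3], I[3,4]. HN layers by μ_θ (4 steps, strictly decreasing):
  μ^(1)=29; μ^(2)=15; μ^(3)=-13; μ^(4)=-69

((0, 0, 0, 3); (0, 0, 4, 0); (3, 3, 0, 0); (0, 1, 0, 0))


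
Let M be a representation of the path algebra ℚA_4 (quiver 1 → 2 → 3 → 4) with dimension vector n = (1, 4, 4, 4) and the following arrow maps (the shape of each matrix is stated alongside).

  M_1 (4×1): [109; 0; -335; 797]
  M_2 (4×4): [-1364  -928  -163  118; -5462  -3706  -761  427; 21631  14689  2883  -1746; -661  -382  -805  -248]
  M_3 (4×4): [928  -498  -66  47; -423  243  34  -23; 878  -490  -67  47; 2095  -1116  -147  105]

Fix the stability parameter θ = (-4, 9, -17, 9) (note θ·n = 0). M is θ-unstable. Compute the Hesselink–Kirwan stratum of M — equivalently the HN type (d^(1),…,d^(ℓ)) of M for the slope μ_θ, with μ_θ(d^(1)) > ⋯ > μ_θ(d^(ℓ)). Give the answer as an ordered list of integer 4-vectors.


Barcode: M ≅ I[1,4], I[2,4]^3. HN layers by μ_θ (2 steps, strictly decreasing):
  μ^(1)=9; μ^(2)=-4

((0, 0, 0, 4); (1, 4, 4, 0))


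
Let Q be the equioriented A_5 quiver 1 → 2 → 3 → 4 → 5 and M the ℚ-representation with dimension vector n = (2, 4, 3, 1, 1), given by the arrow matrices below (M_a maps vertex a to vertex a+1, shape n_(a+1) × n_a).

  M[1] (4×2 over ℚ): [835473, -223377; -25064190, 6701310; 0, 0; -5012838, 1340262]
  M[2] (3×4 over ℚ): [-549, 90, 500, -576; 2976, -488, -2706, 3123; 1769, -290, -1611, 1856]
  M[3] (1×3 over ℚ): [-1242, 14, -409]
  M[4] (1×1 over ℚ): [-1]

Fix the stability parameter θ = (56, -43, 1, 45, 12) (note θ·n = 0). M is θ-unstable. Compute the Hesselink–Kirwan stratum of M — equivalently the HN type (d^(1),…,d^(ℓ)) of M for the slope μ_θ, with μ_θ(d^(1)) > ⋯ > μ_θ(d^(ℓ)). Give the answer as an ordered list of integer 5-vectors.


Via rank(M_{q-1}∘⋯∘M_p): M ≅ I[1,1], I[1,5], I[2,2], I[2,3]^2.
μ_θ-semistable layers: μ^(1)=56; μ^(2)=57/2; μ^(3)=14/3; μ^(4)=1; μ^(5)=-43

((1, 0, 0, 0, 0); (0, 0, 0, 1, 1); (1, 1, 1, 0, 0); (0, 0, 2, 0, 0); (0, 3, 0, 0, 0))


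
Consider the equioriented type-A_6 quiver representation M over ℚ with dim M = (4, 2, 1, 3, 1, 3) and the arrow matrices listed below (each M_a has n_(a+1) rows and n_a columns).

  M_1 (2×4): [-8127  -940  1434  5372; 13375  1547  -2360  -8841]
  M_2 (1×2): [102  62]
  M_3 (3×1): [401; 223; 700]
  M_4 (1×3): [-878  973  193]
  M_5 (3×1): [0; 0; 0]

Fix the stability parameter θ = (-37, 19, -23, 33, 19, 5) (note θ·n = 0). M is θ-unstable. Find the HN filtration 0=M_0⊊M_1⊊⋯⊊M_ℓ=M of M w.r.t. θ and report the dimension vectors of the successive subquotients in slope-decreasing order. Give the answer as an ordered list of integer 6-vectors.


Via rank(M_{q-1}∘⋯∘M_p): M ≅ I[1,1]^2, I[1,2], I[1,5], I[4,4]^2, I[6,6]^3.
μ_θ-semistable layers: μ^(1)=33; μ^(2)=26; μ^(3)=19; μ^(4)=5; μ^(5)=-2; μ^(6)=-37

((0, 0, 0, 2, 0, 0); (0, 0, 0, 1, 1, 0); (0, 1, 0, 0, 0, 0); (0, 0, 0, 0, 0, 3); (0, 1, 1, 0, 0, 0); (4, 0, 0, 0, 0, 0))


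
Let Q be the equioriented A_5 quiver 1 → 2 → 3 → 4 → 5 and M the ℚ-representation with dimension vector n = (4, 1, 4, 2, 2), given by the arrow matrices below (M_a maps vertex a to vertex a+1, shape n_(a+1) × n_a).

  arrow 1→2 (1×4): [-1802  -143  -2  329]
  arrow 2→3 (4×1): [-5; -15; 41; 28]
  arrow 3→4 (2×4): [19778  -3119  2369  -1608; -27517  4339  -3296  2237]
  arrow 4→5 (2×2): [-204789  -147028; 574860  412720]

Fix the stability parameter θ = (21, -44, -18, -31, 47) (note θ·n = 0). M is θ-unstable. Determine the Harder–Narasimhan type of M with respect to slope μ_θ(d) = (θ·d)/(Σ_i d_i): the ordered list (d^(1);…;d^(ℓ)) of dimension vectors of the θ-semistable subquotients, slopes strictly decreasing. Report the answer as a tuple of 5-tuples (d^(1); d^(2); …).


Interval decomposition of M: I[1,1]^3, I[1,3], I[3,3], I[3,4], I[3,5], I[5,5].
HN type (ℓ=5): μ^(1)=47; μ^(2)=21; μ^(3)=-41/3; μ^(4)=-18; μ^(5)=-49/2

((0, 0, 0, 0, 2); (3, 0, 0, 0, 0); (1, 1, 1, 0, 0); (0, 0, 1, 0, 0); (0, 0, 2, 2, 0))


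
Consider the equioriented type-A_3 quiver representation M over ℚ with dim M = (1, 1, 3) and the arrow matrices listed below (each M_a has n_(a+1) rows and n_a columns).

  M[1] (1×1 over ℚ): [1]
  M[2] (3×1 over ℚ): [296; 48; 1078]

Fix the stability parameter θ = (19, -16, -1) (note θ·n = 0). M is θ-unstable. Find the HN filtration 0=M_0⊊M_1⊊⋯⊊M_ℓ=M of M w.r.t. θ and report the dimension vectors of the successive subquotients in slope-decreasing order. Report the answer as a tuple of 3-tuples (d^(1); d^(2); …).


Via rank(M_{q-1}∘⋯∘M_p): M ≅ I[1,3], I[3,3]^2.
μ_θ-semistable layers: μ^(1)=2/3; μ^(2)=-1

((1, 1, 1); (0, 0, 2))


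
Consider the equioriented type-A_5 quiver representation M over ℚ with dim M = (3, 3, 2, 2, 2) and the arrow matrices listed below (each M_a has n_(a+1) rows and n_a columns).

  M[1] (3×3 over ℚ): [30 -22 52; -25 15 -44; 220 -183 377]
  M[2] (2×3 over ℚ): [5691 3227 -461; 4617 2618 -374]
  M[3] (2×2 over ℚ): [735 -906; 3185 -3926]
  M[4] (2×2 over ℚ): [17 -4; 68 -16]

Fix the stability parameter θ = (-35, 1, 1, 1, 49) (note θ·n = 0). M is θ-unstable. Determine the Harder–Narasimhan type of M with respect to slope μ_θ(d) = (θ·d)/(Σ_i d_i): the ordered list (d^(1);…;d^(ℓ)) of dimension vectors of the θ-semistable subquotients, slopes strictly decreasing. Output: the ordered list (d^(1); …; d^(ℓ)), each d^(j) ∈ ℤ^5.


Barcode: M ≅ I[1,1], I[1,3], I[1,5], I[2,2], I[4,4], I[5,5]. HN layers by μ_θ (3 steps, strictly decreasing):
  μ^(1)=49; μ^(2)=1; μ^(3)=-35

((0, 0, 0, 0, 2); (0, 3, 2, 2, 0); (3, 0, 0, 0, 0))


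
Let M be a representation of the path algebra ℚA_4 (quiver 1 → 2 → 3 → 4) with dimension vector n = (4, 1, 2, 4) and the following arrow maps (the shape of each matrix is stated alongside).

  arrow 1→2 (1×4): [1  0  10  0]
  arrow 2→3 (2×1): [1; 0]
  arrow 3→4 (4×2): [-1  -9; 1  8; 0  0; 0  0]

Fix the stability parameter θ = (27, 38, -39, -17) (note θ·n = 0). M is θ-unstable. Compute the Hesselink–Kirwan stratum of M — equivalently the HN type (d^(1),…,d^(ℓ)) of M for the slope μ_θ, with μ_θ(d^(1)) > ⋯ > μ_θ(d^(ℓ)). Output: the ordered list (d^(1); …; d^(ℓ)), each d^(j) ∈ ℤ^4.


Interval decomposition of M: I[1,1]^3, I[1,4], I[3,4], I[4,4]^2.
HN type (ℓ=4): μ^(1)=27; μ^(2)=9/4; μ^(3)=-17; μ^(4)=-39

((3, 0, 0, 0); (1, 1, 1, 1); (0, 0, 0, 3); (0, 0, 1, 0))


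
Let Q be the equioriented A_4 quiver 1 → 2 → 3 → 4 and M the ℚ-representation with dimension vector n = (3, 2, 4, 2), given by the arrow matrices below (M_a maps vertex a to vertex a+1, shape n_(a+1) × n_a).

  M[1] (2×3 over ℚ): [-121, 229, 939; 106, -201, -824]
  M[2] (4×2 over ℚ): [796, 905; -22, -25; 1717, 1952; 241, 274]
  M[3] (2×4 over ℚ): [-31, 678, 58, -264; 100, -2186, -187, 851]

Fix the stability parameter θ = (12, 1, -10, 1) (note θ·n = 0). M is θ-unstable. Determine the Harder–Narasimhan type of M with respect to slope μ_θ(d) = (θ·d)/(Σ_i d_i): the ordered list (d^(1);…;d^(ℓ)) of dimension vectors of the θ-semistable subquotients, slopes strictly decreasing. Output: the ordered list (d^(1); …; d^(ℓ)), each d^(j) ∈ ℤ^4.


Interval decomposition of M: I[1,1], I[1,3], I[1,4], I[3,3], I[3,4].
HN type (ℓ=3): μ^(1)=12; μ^(2)=1; μ^(3)=-10

((1, 0, 0, 0); (2, 2, 2, 2); (0, 0, 2, 0))


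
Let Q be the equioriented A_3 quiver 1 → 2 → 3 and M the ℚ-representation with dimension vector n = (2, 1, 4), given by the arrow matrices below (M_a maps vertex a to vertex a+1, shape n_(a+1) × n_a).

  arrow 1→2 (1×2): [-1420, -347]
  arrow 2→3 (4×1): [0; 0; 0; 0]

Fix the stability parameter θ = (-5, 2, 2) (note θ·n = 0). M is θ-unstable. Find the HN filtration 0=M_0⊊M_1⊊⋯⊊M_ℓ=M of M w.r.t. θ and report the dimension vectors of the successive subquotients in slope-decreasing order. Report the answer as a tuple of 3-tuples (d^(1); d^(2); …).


Via rank(M_{q-1}∘⋯∘M_p): M ≅ I[1,1], I[1,2], I[3,3]^4.
μ_θ-semistable layers: μ^(1)=2; μ^(2)=-5

((0, 1, 4); (2, 0, 0))
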